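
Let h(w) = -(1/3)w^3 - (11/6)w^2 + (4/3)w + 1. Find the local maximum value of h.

Critical points: h'(w) = -w^2 - (11/3)w + 4/3 vanishes at w = -4, 1/3.
Second-derivative test with h''(w) = -2w - 11/3: h''(-4) = 13/3 > 0 ⇒ local minimum; h''(1/3) = -13/3 < 0 ⇒ local maximum.
Thus h has its local maximum at w = 1/3, with value 199/162.

199/162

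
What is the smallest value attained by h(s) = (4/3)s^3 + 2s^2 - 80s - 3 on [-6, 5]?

-617/3

Differentiating, h'(s) = 4s^2 + 4s - 80; which vanishes at s = -5 and s = 4.
Candidates: h(-6) = 261; h(-5) = 841/3; h(4) = -617/3; h(5) = -559/3.
The minimum over the interval is -617/3, attained at s = 4.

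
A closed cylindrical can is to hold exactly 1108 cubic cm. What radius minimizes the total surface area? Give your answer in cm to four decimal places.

With radius r and height h, πr²h = 1108 so h = 1108/(πr²), and S(r) = 2πr² + 2πrh = 2πr² + 2·1108/r.
S'(r) = 4πr − 2·1108/r² = 0 ⇒ r³ = 1108/(2π), so r ≈ 5.6077 and h = 2r ≈ 11.2154.
S''(r) = 4π + 4·1108/r³ > 0, so this is the minimum; S ≈ 592.7539.

5.6077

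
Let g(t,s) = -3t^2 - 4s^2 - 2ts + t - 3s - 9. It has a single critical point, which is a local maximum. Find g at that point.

-359/44

∂g/∂t = -6t - 2s + 1 = 0 and ∂g/∂s = -2t - 8s - 3 = 0, so (t, s) = (7/22, -5/11).
The Hessian has g_{tt} = -6, g_{ss} = -8, g_{ts} = -2, giving D = 44 > 0 with g_{tt} < 0, so the point is a local maximum.
g(7/22, -5/11) = -359/44.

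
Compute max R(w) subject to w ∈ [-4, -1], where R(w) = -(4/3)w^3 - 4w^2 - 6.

46/3

Differentiating, R'(w) = -4w^2 - 8w; whose only zero in [-4, -1] is w = -2.
Candidates: R(-4) = 46/3, R(-2) = -34/3, R(-1) = -26/3.
So the maximum is R(-4) = 46/3.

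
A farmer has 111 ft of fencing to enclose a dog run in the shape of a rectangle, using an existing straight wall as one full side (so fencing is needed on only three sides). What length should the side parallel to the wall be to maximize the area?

Let the sides perpendicular to the wall have length x and the parallel side y, so 2x + y = 111 and the area is A = xy = x(111 − 2x).
A'(x) = 111 − 4x = 0 gives x = 111/4, and A''(x) = −4 < 0 confirms a maximum.
Then y = 111 − 2·111/4 = 111/2 and A = 12321/8.

111/2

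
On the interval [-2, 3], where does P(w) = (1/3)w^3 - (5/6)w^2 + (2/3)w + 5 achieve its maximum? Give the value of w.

Differentiating, P'(w) = w^2 - (5/3)w + 2/3; which vanishes at w = 2/3 and w = 1.
Compare values at every candidate in [-2, 3]: P(-2) = -7/3,  P(2/3) = 419/81,  P(1) = 31/6,  P(3) = 17/2.
Hence the absolute maximum is 17/2 at w = 3.

3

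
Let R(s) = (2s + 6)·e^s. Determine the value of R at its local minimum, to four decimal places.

Differentiating with the product rule gives R'(s) = (2s + 8)·e^s. Since e^s > 0, the only critical point is s = -4.
R''(-4) has the same sign as 2 > 0, so this is a local minimum.
R(-4) = (-2)·e^(-4) ≈ -0.0366.

-0.0366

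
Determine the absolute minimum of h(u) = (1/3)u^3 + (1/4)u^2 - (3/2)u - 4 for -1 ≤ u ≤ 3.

The derivative is u^2 + (1/2)u - 3/2, whose only zero in [-1, 3] is u = 1.
Compare values at every candidate in [-1, 3]: h(-1) = -31/12, h(1) = -59/12, h(3) = 11/4.
The minimum over the interval is -59/12, attained at u = 1.

-59/12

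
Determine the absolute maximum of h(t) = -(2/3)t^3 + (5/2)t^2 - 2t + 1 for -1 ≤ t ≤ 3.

h'(t) = -2t^2 + 5t - 2, which vanishes at t = 1/2 and t = 2.
Compare values at every candidate in [-1, 3]: h(-1) = 37/6; h(1/2) = 13/24; h(2) = 5/3; h(3) = -1/2.
The maximum over the interval is 37/6, attained at t = -1.

37/6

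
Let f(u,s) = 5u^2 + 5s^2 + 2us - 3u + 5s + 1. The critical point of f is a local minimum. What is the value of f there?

∂f/∂u = 10u + 2s - 3 = 0 and ∂f/∂s = 2u + 10s + 5 = 0, so (u, s) = (5/12, -7/12).
The Hessian has f_{uu} = 10, f_{ss} = 10, f_{us} = 2, giving D = 96 > 0 with f_{uu} > 0, so the point is a local minimum.
f(5/12, -7/12) = -13/12.

-13/12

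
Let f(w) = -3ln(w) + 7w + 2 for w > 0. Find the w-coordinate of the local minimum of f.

3/7

f'(w) = -3/w + 7 = 0 gives w = 3/7.
f''(w) = 3/w², which is positive for w > 0, so this is a local minimum.
f(3/7) = -3·ln(3/7) + 3 + 2 ≈ 7.5419.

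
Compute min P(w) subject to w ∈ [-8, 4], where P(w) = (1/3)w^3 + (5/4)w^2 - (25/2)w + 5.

-635/48

P'(w) = w^2 + (5/2)w - 25/2, which vanishes at w = -5 and w = 5/2.
Candidates: P(-8) = 43/3; P(-5) = 685/12; P(5/2) = -635/48; P(4) = -11/3.
So the minimum is P(5/2) = -635/48.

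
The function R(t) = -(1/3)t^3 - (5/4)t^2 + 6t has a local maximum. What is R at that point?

R'(t) = -t^2 - (5/2)t + 6 = 0 at t = -4, 3/2.
Second-derivative test with R''(t) = -2t - 5/2: R''(-4) = 11/2 > 0 ⇒ local minimum; R''(3/2) = -11/2 < 0 ⇒ local maximum.
So the local maximum value is R(3/2) = 81/16.

81/16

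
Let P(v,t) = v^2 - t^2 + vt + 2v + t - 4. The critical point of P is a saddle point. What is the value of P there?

-5

∂P/∂v = 2v + t + 2 = 0 and ∂P/∂t = v - 2t + 1 = 0, so (v, t) = (-1, 0).
The Hessian has P_{vv} = 2, P_{tt} = -2, P_{vt} = 1, giving D = -5 < 0, so the point is a saddle point.
P(-1, 0) = -5.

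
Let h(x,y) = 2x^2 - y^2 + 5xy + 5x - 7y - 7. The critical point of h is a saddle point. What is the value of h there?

∂h/∂x = 4x + 5y + 5 = 0 and ∂h/∂y = 5x - 2y - 7 = 0, so (x, y) = (25/33, -53/33).
The Hessian has h_{xx} = 4, h_{yy} = -2, h_{xy} = 5, giving D = -33 < 0, so the point is a saddle point.
h(25/33, -53/33) = 17/33.

17/33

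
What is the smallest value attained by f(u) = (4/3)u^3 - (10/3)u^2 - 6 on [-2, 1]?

f'(u) = 4u^2 - (20/3)u, whose only zero in [-2, 1] is u = 0.
Candidates: f(-2) = -30,  f(0) = -6,  f(1) = -8.
So the minimum is f(-2) = -30.

-30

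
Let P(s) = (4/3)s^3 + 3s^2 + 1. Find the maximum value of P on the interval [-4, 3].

P'(s) = 4s^2 + 6s, which vanishes at s = -3/2 and s = 0.
Evaluating at the critical points and endpoints: P(-4) = -109/3,  P(-3/2) = 13/4,  P(0) = 1,  P(3) = 64.
The maximum over the interval is 64, attained at s = 3.

64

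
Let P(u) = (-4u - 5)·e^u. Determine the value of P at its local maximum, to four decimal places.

P'(u) = (-4)·e^u + (-4u - 5)·1·e^u = (-4u - 9)·e^u. Since e^u > 0, the only critical point is u = -9/4.
P''(-9/4) has the same sign as -4 < 0, so this is a local maximum.
P(-9/4) = (4)·e^(-9/4) ≈ 0.4216.

0.4216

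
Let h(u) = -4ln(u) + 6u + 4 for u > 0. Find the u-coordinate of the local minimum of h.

h'(u) = -4/u + 6 = 0 gives u = 2/3.
h''(u) = 4/u², which is positive for u > 0, so this is a local minimum.
h(2/3) = -4·ln(2/3) + 4 + 4 ≈ 9.6219.

2/3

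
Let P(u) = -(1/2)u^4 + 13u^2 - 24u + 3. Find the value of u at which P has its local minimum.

P'(u) = -2u^3 + 26u - 24 = 0 at u = -4, 1, 3.
Since P''(u) = -6u^2 + 26, we get P''(-4) = -70 < 0 ⇒ local maximum; P''(1) = 20 > 0 ⇒ local minimum; P''(3) = -28 < 0 ⇒ local maximum.
Thus P has its local minimum at u = 1, with value -17/2.

1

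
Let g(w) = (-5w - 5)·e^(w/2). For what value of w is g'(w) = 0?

-3

By the product rule, g'(w) = (-(5/2)w - 15/2)·e^(w/2). Since e^(w/2) > 0, the only critical point is w = -3.
g''(-3) has the same sign as -5/2 < 0, so this is a local maximum.
g(-3) = (10)·e^(-3/2) ≈ 2.2313.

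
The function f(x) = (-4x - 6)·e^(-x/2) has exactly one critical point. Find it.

1/2

Differentiating with the product rule gives f'(x) = (2x - 1)·e^(-x/2). Since e^(-x/2) > 0, the only critical point is x = 1/2.
f''(1/2) has the same sign as 2 > 0, so this is a local minimum.
f(1/2) = (-8)·e^(-1/4) ≈ -6.2304.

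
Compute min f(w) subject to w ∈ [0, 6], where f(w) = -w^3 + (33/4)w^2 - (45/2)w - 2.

-56

The derivative is -3w^2 + (33/2)w - 45/2, which vanishes at w = 5/2 and w = 3.
Candidates: f(0) = -2, f(5/2) = -357/16, f(3) = -89/4, f(6) = -56.
The minimum over the interval is -56, attained at w = 6.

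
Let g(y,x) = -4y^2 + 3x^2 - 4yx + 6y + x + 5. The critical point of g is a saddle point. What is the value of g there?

7

∂g/∂y = -8y - 4x + 6 = 0 and ∂g/∂x = -4y + 6x + 1 = 0, so (y, x) = (5/8, 1/4).
The Hessian has g_{yy} = -8, g_{xx} = 6, g_{yx} = -4, giving D = -64 < 0, so the point is a saddle point.
g(5/8, 1/4) = 7.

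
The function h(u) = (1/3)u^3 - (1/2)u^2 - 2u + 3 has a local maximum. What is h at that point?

25/6

h'(u) = u^2 - u - 2. Setting h'(u) = 0 gives u ∈ {-1, 2}.
Second-derivative test with h''(u) = 2u - 1: h''(-1) = -3 < 0 ⇒ local maximum; h''(2) = 3 > 0 ⇒ local minimum.
The local maximum is h(-1) = 25/6.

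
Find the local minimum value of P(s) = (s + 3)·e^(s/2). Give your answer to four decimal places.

-0.1642

P'(s) = 1·e^(s/2) + (s + 3)·(1/2)·e^(s/2) = ((1/2)s + 5/2)·e^(s/2). Since e^(s/2) > 0, the only critical point is s = -5.
P''(-5) has the same sign as 1/2 > 0, so this is a local minimum.
P(-5) = (-2)·e^(-5/2) ≈ -0.1642.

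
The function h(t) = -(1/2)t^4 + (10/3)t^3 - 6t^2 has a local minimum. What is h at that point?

Critical points: h'(t) = -2t^3 + 10t^2 - 12t vanishes at t = 0, 2, 3.
Second-derivative test with h''(t) = -6t^2 + 20t - 12: h''(0) = -12 < 0 ⇒ local maximum; h''(2) = 4 > 0 ⇒ local minimum; h''(3) = -6 < 0 ⇒ local maximum.
The local minimum is h(2) = -16/3.

-16/3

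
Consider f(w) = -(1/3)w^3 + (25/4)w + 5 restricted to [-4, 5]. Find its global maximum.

185/12

f'(w) = -w^2 + 25/4, which vanishes at w = -5/2 and w = 5/2.
Evaluating at the critical points and endpoints: f(-4) = 4/3,  f(-5/2) = -65/12,  f(5/2) = 185/12,  f(5) = -65/12.
So the maximum is f(5/2) = 185/12.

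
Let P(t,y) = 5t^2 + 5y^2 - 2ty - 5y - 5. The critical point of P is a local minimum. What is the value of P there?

-605/96

∂P/∂t = 10t - 2y = 0 and ∂P/∂y = -2t + 10y - 5 = 0, so (t, y) = (5/48, 25/48).
The Hessian has P_{tt} = 10, P_{yy} = 10, P_{ty} = -2, giving D = 96 > 0 with P_{tt} > 0, so the point is a local minimum.
P(5/48, 25/48) = -605/96.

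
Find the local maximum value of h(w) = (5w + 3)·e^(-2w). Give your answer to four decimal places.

3.0535

h'(w) = 5·e^(-2w) + (5w + 3)·(-2)·e^(-2w) = (-10w - 1)·e^(-2w). Since e^(-2w) > 0, the only critical point is w = -1/10.
h''(-1/10) has the same sign as -10 < 0, so this is a local maximum.
h(-1/10) = (5/2)·e^(1/5) ≈ 3.0535.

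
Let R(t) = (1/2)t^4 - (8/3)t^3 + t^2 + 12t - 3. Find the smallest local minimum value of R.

-65/6

Critical points: R'(t) = 2t^3 - 8t^2 + 2t + 12 vanishes at t = -1, 2, 3.
Since R''(t) = 6t^2 - 16t + 2, we get R''(-1) = 24 > 0 ⇒ local minimum; R''(2) = -6 < 0 ⇒ local maximum; R''(3) = 8 > 0 ⇒ local minimum.
Thus R has its smallest local minimum at t = -1, with value -65/6.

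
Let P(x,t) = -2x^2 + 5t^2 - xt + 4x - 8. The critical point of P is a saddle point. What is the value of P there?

∂P/∂x = -4x - t + 4 = 0 and ∂P/∂t = -x + 10t = 0, so (x, t) = (40/41, 4/41).
The Hessian has P_{xx} = -4, P_{tt} = 10, P_{xt} = -1, giving D = -41 < 0, so the point is a saddle point.
P(40/41, 4/41) = -248/41.

-248/41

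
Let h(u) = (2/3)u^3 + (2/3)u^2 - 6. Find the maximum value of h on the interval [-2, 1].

-14/3

The derivative is 2u^2 + (4/3)u, which vanishes at u = -2/3 and u = 0.
Compare values at every candidate in [-2, 1]: h(-2) = -26/3, h(-2/3) = -478/81, h(0) = -6, h(1) = -14/3.
So the maximum is h(1) = -14/3.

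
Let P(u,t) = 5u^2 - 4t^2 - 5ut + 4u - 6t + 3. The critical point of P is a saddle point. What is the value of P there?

∂P/∂u = 10u - 5t + 4 = 0 and ∂P/∂t = -5u - 8t - 6 = 0, so (u, t) = (-62/105, -8/21).
The Hessian has P_{uu} = 10, P_{tt} = -8, P_{ut} = -5, giving D = -105 < 0, so the point is a saddle point.
P(-62/105, -8/21) = 311/105.

311/105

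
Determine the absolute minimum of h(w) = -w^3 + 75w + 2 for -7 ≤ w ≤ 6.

The derivative is -3w^2 + 75, which vanishes at w = -5 and w = 5.
Compare values at every candidate in [-7, 6]: h(-7) = -180; h(-5) = -248; h(5) = 252; h(6) = 236.
Hence the absolute minimum is -248 at w = -5.

-248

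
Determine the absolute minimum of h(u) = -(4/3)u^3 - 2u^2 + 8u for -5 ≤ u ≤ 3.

h'(u) = -4u^2 - 4u + 8, which vanishes at u = -2 and u = 1.
Evaluating at the critical points and endpoints: h(-5) = 230/3, h(-2) = -40/3, h(1) = 14/3, h(3) = -30.
So the minimum is h(3) = -30.

-30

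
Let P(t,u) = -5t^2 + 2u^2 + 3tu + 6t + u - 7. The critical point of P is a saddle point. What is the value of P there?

∂P/∂t = -10t + 3u + 6 = 0 and ∂P/∂u = 3t + 4u + 1 = 0, so (t, u) = (3/7, -4/7).
The Hessian has P_{tt} = -10, P_{uu} = 4, P_{tu} = 3, giving D = -49 < 0, so the point is a saddle point.
P(3/7, -4/7) = -6.

-6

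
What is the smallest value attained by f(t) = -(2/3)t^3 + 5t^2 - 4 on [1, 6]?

f'(t) = -2t^2 + 10t, whose only zero in [1, 6] is t = 5.
Candidates: f(1) = 1/3; f(5) = 113/3; f(6) = 32.
Hence the absolute minimum is 1/3 at t = 1.

1/3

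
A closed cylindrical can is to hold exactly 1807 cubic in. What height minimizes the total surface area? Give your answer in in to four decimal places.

13.2015

With radius r and height h, πr²h = 1807 so h = 1807/(πr²), and S(r) = 2πr² + 2πrh = 2πr² + 2·1807/r.
S'(r) = 4πr − 2·1807/r² = 0 ⇒ r³ = 1807/(2π), so r ≈ 6.6007 and h = 2r ≈ 13.2015.
S''(r) = 4π + 4·1807/r³ > 0, so this is the minimum; S ≈ 821.2713.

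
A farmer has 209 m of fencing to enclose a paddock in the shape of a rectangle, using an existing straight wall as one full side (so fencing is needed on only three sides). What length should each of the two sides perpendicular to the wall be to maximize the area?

Let the sides perpendicular to the wall have length x and the parallel side y, so 2x + y = 209 and the area is A = xy = x(209 − 2x).
A'(x) = 209 − 4x = 0 gives x = 209/4, and A''(x) = −4 < 0 confirms a maximum.
Then y = 209 − 2·209/4 = 209/2 and A = 43681/8.

209/4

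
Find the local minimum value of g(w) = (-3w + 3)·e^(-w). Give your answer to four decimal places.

g'(w) = (-3)·e^(-w) + (-3w + 3)·(-1)·e^(-w) = (3w - 6)·e^(-w). Since e^(-w) > 0, the only critical point is w = 2.
g''(2) has the same sign as 3 > 0, so this is a local minimum.
g(2) = (-3)·e^(-2) ≈ -0.4060.

-0.4060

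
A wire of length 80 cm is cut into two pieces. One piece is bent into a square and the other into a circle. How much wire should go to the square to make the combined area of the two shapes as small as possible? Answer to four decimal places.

44.8079

Let x be the length used for the square. Square side x/4; circle radius (80−x)/(2π).
A(x) = (x/4)² + π·((80−x)/(2π))² = x²/16 + (80−x)²/(4π) for 0 ≤ x ≤ 80. A'(x) = x/8 − (80−x)/(2π) = 0 gives x = 4·80/(π+4) ≈ 44.8079.
A'' = 1/8 + 1/(2π) > 0, so this gives the minimum combined area; x ≈ 44.8079 cm to the square.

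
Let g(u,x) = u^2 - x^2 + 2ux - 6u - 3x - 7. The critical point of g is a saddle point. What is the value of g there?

∂g/∂u = 2u + 2x - 6 = 0 and ∂g/∂x = 2u - 2x - 3 = 0, so (u, x) = (9/4, 3/4).
The Hessian has g_{uu} = 2, g_{xx} = -2, g_{ux} = 2, giving D = -8 < 0, so the point is a saddle point.
g(9/4, 3/4) = -119/8.

-119/8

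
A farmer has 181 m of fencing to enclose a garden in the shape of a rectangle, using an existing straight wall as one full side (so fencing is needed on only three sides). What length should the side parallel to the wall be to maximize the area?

181/2

Let the sides perpendicular to the wall have length x and the parallel side y, so 2x + y = 181 and the area is A = xy = x(181 − 2x).
A'(x) = 181 − 4x = 0 gives x = 181/4, and A''(x) = −4 < 0 confirms a maximum.
Then y = 181 − 2·181/4 = 181/2 and A = 32761/8.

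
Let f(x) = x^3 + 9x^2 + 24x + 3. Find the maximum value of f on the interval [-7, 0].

3

Differentiating, f'(x) = 3x^2 + 18x + 24; which vanishes at x = -4 and x = -2.
Evaluating at the critical points and endpoints: f(-7) = -67,  f(-4) = -13,  f(-2) = -17,  f(0) = 3.
The maximum over the interval is 3, attained at x = 0.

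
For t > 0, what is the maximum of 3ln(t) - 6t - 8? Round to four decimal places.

R'(t) = 3/t − 6 = 0 gives t = 1/2.
R''(t) = -3/t², which is negative for t > 0, so this is a local maximum.
R(1/2) = 3·ln(1/2) - 3 - 8 ≈ -13.0794.

-13.0794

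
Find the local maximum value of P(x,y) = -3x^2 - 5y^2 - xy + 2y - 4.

-224/59

∂P/∂x = -6x - y = 0 and ∂P/∂y = -x - 10y + 2 = 0, so (x, y) = (-2/59, 12/59).
The Hessian has P_{xx} = -6, P_{yy} = -10, P_{xy} = -1, giving D = 59 > 0 with P_{xx} < 0, so the point is a local maximum.
P(-2/59, 12/59) = -224/59.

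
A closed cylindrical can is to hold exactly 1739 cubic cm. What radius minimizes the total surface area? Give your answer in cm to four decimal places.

6.5169

With radius r and height h, πr²h = 1739 so h = 1739/(πr²), and S(r) = 2πr² + 2πrh = 2πr² + 2·1739/r.
S'(r) = 4πr − 2·1739/r² = 0 ⇒ r³ = 1739/(2π), so r ≈ 6.5169 and h = 2r ≈ 13.0338.
S''(r) = 4π + 4·1739/r³ > 0, so this is the minimum; S ≈ 800.5361.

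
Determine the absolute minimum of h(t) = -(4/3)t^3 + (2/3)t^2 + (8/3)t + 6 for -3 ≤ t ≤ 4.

h'(t) = -4t^2 + (4/3)t + 8/3, which vanishes at t = -2/3 and t = 1.
Candidates: h(-3) = 40; h(-2/3) = 398/81; h(1) = 8; h(4) = -58.
So the minimum is h(4) = -58.

-58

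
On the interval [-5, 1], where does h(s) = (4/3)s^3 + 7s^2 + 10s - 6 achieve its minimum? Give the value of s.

Differentiating, h'(s) = 4s^2 + 14s + 10; which vanishes at s = -5/2 and s = -1.
Candidates: h(-5) = -143/3, h(-5/2) = -97/12, h(-1) = -31/3, h(1) = 37/3.
So the minimum is h(-5) = -143/3.

-5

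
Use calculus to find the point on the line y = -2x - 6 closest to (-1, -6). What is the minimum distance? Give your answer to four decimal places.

0.8944

Minimize D(x)^2 = (x + 1)^2 + (-2x)^2.
d/dx[D^2] = 2(x + 1) + 2·(-2)·(-2x) = 0 ⇒ x = -1/5.
Then y = -28/5 and the distance is √(4/5) ≈ 0.8944.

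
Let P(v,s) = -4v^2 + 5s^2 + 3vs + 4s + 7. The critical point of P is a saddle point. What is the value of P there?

∂P/∂v = -8v + 3s = 0 and ∂P/∂s = 3v + 10s + 4 = 0, so (v, s) = (-12/89, -32/89).
The Hessian has P_{vv} = -8, P_{ss} = 10, P_{vs} = 3, giving D = -89 < 0, so the point is a saddle point.
P(-12/89, -32/89) = 559/89.

559/89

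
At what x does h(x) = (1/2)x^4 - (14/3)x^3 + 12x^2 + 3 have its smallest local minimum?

0

Critical points: h'(x) = 2x^3 - 14x^2 + 24x vanishes at x = 0, 3, 4.
Since h''(x) = 6x^2 - 28x + 24, we get h''(0) = 24 > 0 ⇒ local minimum; h''(3) = -6 < 0 ⇒ local maximum; h''(4) = 8 > 0 ⇒ local minimum.
So the smallest local minimum value is h(0) = 3.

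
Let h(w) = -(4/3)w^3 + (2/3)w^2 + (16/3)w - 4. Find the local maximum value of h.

h'(w) = -4w^2 + (4/3)w + 16/3. Setting h'(w) = 0 gives w ∈ {-1, 4/3}.
Since h''(w) = -8w + 4/3, we get h''(-1) = 28/3 > 0 ⇒ local minimum; h''(4/3) = -28/3 < 0 ⇒ local maximum.
So the local maximum value is h(4/3) = 92/81.

92/81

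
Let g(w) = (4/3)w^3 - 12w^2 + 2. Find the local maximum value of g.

2

g'(w) = 4w^2 - 24w = 0 at w = 0, 6.
Since g''(w) = 8w - 24, we get g''(0) = -24 < 0 ⇒ local maximum; g''(6) = 24 > 0 ⇒ local minimum.
The local maximum is g(0) = 2.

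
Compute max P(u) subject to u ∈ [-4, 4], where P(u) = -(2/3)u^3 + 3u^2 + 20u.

256/3

P'(u) = -2u^2 + 6u + 20, whose only zero in [-4, 4] is u = -2.
Compare values at every candidate in [-4, 4]: P(-4) = 32/3, P(-2) = -68/3, P(4) = 256/3.
So the maximum is P(4) = 256/3.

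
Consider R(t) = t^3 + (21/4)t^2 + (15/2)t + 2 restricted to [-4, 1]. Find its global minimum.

Differentiating, R'(t) = 3t^2 + (21/2)t + 15/2; which vanishes at t = -5/2 and t = -1.
Compare values at every candidate in [-4, 1]: R(-4) = -8,  R(-5/2) = 7/16,  R(-1) = -5/4,  R(1) = 63/4.
The minimum over the interval is -8, attained at t = -4.

-8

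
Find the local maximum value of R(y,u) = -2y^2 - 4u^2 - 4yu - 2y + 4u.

5

∂R/∂y = -4y - 4u - 2 = 0 and ∂R/∂u = -4y - 8u + 4 = 0, so (y, u) = (-2, 3/2).
The Hessian has R_{yy} = -4, R_{uu} = -8, R_{yu} = -4, giving D = 16 > 0 with R_{yy} < 0, so the point is a local maximum.
R(-2, 3/2) = 5.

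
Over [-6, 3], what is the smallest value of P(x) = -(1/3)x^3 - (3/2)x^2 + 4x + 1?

Differentiating, P'(x) = -x^2 - 3x + 4; which vanishes at x = -4 and x = 1.
Candidates: P(-6) = -5, P(-4) = -53/3, P(1) = 19/6, P(3) = -19/2.
Hence the absolute minimum is -53/3 at x = -4.

-53/3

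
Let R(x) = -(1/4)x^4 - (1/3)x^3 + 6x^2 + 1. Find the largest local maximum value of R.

163/3

R'(x) = -x^3 - x^2 + 12x = 0 at x = -4, 0, 3.
Since R''(x) = -3x^2 - 2x + 12, we get R''(-4) = -28 < 0 ⇒ local maximum; R''(0) = 12 > 0 ⇒ local minimum; R''(3) = -21 < 0 ⇒ local maximum.
Thus R has its largest local maximum at x = -4, with value 163/3.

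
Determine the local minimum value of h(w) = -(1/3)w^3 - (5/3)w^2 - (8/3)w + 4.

16/3

h'(w) = -w^2 - (10/3)w - 8/3 = 0 at w = -2, -4/3.
Second-derivative test with h''(w) = -2w - 10/3: h''(-2) = 2/3 > 0 ⇒ local minimum; h''(-4/3) = -2/3 < 0 ⇒ local maximum.
The local minimum is h(-2) = 16/3.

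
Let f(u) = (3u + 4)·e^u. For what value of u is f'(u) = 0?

By the product rule, f'(u) = (3u + 7)·e^u. Since e^u > 0, the only critical point is u = -7/3.
f''(-7/3) has the same sign as 3 > 0, so this is a local minimum.
f(-7/3) = (-3)·e^(-7/3) ≈ -0.2909.

-7/3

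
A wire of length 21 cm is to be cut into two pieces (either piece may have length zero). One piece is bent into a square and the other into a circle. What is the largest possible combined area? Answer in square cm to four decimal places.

Let x be the length used for the square. Square side x/4; circle radius (21−x)/(2π).
A(x) = (x/4)² + π·((21−x)/(2π))² = x²/16 + (21−x)²/(4π) for 0 ≤ x ≤ 21. A'(x) = x/8 − (21−x)/(2π) = 0 gives x = 4·21/(π+4) ≈ 11.7621.
A'' > 0, so the interior critical point is a minimum; the maximum is at an endpoint. A(0) = 35.0937 and A(21) = 27.5625, so the largest area is 35.0937.

35.0937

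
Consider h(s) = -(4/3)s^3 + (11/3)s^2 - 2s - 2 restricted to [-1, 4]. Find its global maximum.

5

h'(s) = -4s^2 + (22/3)s - 2, which vanishes at s = 1/3 and s = 3/2.
Compare values at every candidate in [-1, 4]: h(-1) = 5,  h(1/3) = -187/81,  h(3/2) = -5/4,  h(4) = -110/3.
The maximum over the interval is 5, attained at s = -1.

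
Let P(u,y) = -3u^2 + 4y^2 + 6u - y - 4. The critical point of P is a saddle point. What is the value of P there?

-17/16

∂P/∂u = -6u + 6 = 0 and ∂P/∂y = 8y - 1 = 0, so (u, y) = (1, 1/8).
The Hessian has P_{uu} = -6, P_{yy} = 8, P_{uy} = 0, giving D = -48 < 0, so the point is a saddle point.
P(1, 1/8) = -17/16.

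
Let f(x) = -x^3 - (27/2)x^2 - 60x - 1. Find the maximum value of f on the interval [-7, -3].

201/2

The derivative is -3x^2 - 27x - 60, which vanishes at x = -5 and x = -4.
Candidates: f(-7) = 201/2; f(-5) = 173/2; f(-4) = 87; f(-3) = 169/2.
The maximum over the interval is 201/2, attained at x = -7.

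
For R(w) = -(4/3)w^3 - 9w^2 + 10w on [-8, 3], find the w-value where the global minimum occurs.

-5

The derivative is -4w^2 - 18w + 10, which vanishes at w = -5 and w = 1/2.
Evaluating at the critical points and endpoints: R(-8) = 80/3; R(-5) = -325/3; R(1/2) = 31/12; R(3) = -87.
So the minimum is R(-5) = -325/3.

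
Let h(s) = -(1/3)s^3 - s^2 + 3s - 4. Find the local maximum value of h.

-7/3

Critical points: h'(s) = -s^2 - 2s + 3 vanishes at s = -3, 1.
Second-derivative test with h''(s) = -2s - 2: h''(-3) = 4 > 0 ⇒ local minimum; h''(1) = -4 < 0 ⇒ local maximum.
Thus h has its local maximum at s = 1, with value -7/3.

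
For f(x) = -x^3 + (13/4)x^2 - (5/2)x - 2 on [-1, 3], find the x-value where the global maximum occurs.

The derivative is -3x^2 + (13/2)x - 5/2, which vanishes at x = 1/2 and x = 5/3.
Candidates: f(-1) = 19/4,  f(1/2) = -41/16,  f(5/3) = -191/108,  f(3) = -29/4.
The maximum over the interval is 19/4, attained at x = -1.

-1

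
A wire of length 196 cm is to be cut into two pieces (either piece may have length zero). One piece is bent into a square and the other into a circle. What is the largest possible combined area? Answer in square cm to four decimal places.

Let x be the length used for the square. Square side x/4; circle radius (196−x)/(2π).
A(x) = (x/4)² + π·((196−x)/(2π))² = x²/16 + (196−x)²/(4π) for 0 ≤ x ≤ 196. A'(x) = x/8 − (196−x)/(2π) = 0 gives x = 4·196/(π+4) ≈ 109.7794.
A'' > 0, so the interior critical point is a minimum; the maximum is at an endpoint. A(0) = 3057.0481 and A(196) = 2401.0000, so the largest area is 3057.0481.

3057.0481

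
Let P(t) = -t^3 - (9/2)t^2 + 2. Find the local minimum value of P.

P'(t) = -3t^2 - 9t = 0 at t = -3, 0.
Second-derivative test with P''(t) = -6t - 9: P''(-3) = 9 > 0 ⇒ local minimum; P''(0) = -9 < 0 ⇒ local maximum.
Thus P has its local minimum at t = -3, with value -23/2.

-23/2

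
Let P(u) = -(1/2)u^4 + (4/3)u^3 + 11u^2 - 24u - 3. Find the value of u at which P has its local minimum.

Critical points: P'(u) = -2u^3 + 4u^2 + 22u - 24 vanishes at u = -3, 1, 4.
Second-derivative test with P''(u) = -6u^2 + 8u + 22: P''(-3) = -56 < 0 ⇒ local maximum; P''(1) = 24 > 0 ⇒ local minimum; P''(4) = -42 < 0 ⇒ local maximum.
The local minimum is P(1) = -91/6.

1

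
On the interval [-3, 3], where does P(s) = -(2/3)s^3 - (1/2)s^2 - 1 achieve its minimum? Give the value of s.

3

The derivative is -2s^2 - s, which vanishes at s = -1/2 and s = 0.
Candidates: P(-3) = 25/2, P(-1/2) = -25/24, P(0) = -1, P(3) = -47/2.
So the minimum is P(3) = -47/2.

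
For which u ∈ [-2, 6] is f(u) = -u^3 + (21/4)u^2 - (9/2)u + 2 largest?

-2

The derivative is -3u^2 + (21/2)u - 9/2, which vanishes at u = 1/2 and u = 3.
Compare values at every candidate in [-2, 6]: f(-2) = 40; f(1/2) = 15/16; f(3) = 35/4; f(6) = -52.
Hence the absolute maximum is 40 at u = -2.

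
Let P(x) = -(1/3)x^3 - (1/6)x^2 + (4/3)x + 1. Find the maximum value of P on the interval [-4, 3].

43/3

The derivative is -x^2 - (1/3)x + 4/3, which vanishes at x = -4/3 and x = 1.
Evaluating at the critical points and endpoints: P(-4) = 43/3, P(-4/3) = -23/81, P(1) = 11/6, P(3) = -11/2.
So the maximum is P(-4) = 43/3.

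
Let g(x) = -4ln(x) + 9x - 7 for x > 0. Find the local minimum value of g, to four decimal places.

g'(x) = -4/x + 9 = 0 gives x = 4/9.
g''(x) = 4/x², which is positive for x > 0, so this is a local minimum.
g(4/9) = -4·ln(4/9) + 4 - 7 ≈ 0.2437.

0.2437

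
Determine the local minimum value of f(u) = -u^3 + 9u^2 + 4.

4

Critical points: f'(u) = -3u^2 + 18u vanishes at u = 0, 6.
f''(u) = -6u + 18. f''(0) = 18 > 0 ⇒ local minimum; f''(6) = -18 < 0 ⇒ local maximum.
The local minimum is f(0) = 4.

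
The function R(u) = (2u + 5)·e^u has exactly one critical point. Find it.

R'(u) = 2·e^u + (2u + 5)·1·e^u = (2u + 7)·e^u. Since e^u > 0, the only critical point is u = -7/2.
R''(-7/2) has the same sign as 2 > 0, so this is a local minimum.
R(-7/2) = (-2)·e^(-7/2) ≈ -0.0604.

-7/2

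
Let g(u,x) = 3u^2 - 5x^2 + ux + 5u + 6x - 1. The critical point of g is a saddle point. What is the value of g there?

∂g/∂u = 6u + x + 5 = 0 and ∂g/∂x = u - 10x + 6 = 0, so (u, x) = (-56/61, 31/61).
The Hessian has g_{uu} = 6, g_{xx} = -10, g_{ux} = 1, giving D = -61 < 0, so the point is a saddle point.
g(-56/61, 31/61) = -108/61.

-108/61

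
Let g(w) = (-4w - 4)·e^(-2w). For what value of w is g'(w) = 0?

Differentiating with the product rule gives g'(w) = (8w + 4)·e^(-2w). Since e^(-2w) > 0, the only critical point is w = -1/2.
g''(-1/2) has the same sign as 8 > 0, so this is a local minimum.
g(-1/2) = (-2)·e^(1) ≈ -5.4366.

-1/2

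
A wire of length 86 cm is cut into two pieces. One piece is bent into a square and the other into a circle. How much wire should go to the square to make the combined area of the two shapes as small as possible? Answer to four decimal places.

Let x be the length used for the square. Square side x/4; circle radius (86−x)/(2π).
A(x) = (x/4)² + π·((86−x)/(2π))² = x²/16 + (86−x)²/(4π) for 0 ≤ x ≤ 86. A'(x) = x/8 − (86−x)/(2π) = 0 gives x = 4·86/(π+4) ≈ 48.1685.
A'' = 1/8 + 1/(2π) > 0, so this gives the minimum combined area; x ≈ 48.1685 cm to the square.

48.1685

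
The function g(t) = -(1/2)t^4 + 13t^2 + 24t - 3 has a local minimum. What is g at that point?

g'(t) = -2t^3 + 26t + 24 = 0 at t = -3, -1, 4.
Since g''(t) = -6t^2 + 26, we get g''(-3) = -28 < 0 ⇒ local maximum; g''(-1) = 20 > 0 ⇒ local minimum; g''(4) = -70 < 0 ⇒ local maximum.
Thus g has its local minimum at t = -1, with value -29/2.

-29/2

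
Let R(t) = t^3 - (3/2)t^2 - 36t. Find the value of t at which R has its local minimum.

4

R'(t) = 3t^2 - 3t - 36 = 0 at t = -3, 4.
Second-derivative test with R''(t) = 6t - 3: R''(-3) = -21 < 0 ⇒ local maximum; R''(4) = 21 > 0 ⇒ local minimum.
The local minimum is R(4) = -104.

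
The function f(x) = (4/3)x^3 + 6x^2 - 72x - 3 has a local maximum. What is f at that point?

f'(x) = 4x^2 + 12x - 72. Setting f'(x) = 0 gives x ∈ {-6, 3}.
Second-derivative test with f''(x) = 8x + 12: f''(-6) = -36 < 0 ⇒ local maximum; f''(3) = 36 > 0 ⇒ local minimum.
The local maximum is f(-6) = 357.

357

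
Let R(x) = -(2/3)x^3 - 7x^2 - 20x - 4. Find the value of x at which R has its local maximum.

-2

R'(x) = -2x^2 - 14x - 20. Setting R'(x) = 0 gives x ∈ {-5, -2}.
Second-derivative test with R''(x) = -4x - 14: R''(-5) = 6 > 0 ⇒ local minimum; R''(-2) = -6 < 0 ⇒ local maximum.
Thus R has its local maximum at x = -2, with value 40/3.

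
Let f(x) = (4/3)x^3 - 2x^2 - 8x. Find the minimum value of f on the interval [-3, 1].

-30

Differentiating, f'(x) = 4x^2 - 4x - 8; whose only zero in [-3, 1] is x = -1.
Evaluating at the critical points and endpoints: f(-3) = -30,  f(-1) = 14/3,  f(1) = -26/3.
The minimum over the interval is -30, attained at x = -3.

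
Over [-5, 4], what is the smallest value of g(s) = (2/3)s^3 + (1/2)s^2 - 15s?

-575/24

The derivative is 2s^2 + s - 15, which vanishes at s = -3 and s = 5/2.
Evaluating at the critical points and endpoints: g(-5) = 25/6; g(-3) = 63/2; g(5/2) = -575/24; g(4) = -28/3.
So the minimum is g(5/2) = -575/24.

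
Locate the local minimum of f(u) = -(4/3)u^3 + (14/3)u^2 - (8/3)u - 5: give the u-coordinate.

Critical points: f'(u) = -4u^2 + (28/3)u - 8/3 vanishes at u = 1/3, 2.
Second-derivative test with f''(u) = -8u + 28/3: f''(1/3) = 20/3 > 0 ⇒ local minimum; f''(2) = -20/3 < 0 ⇒ local maximum.
Thus f has its local minimum at u = 1/3, with value -439/81.

1/3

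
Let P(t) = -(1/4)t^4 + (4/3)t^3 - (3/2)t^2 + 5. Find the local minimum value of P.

P'(t) = -t^3 + 4t^2 - 3t. Setting P'(t) = 0 gives t ∈ {0, 1, 3}.
P''(t) = -3t^2 + 8t - 3. P''(0) = -3 < 0 ⇒ local maximum; P''(1) = 2 > 0 ⇒ local minimum; P''(3) = -6 < 0 ⇒ local maximum.
Thus P has its local minimum at t = 1, with value 55/12.

55/12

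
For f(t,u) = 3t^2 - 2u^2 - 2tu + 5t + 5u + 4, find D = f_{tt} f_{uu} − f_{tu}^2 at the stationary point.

∂f/∂t = 6t - 2u + 5 = 0 and ∂f/∂u = -2t - 4u + 5 = 0, so (t, u) = (-5/14, 10/7).
The Hessian has f_{tt} = 6, f_{uu} = -4, f_{tu} = -2, giving D = -28 < 0, so the point is a saddle point.
D = (6)·(-4) − (-2)^2 = -28.

-28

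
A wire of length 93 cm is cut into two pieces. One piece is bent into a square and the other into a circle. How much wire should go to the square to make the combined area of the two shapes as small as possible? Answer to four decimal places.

52.0892

Let x be the length used for the square. Square side x/4; circle radius (93−x)/(2π).
A(x) = (x/4)² + π·((93−x)/(2π))² = x²/16 + (93−x)²/(4π) for 0 ≤ x ≤ 93. A'(x) = x/8 − (93−x)/(2π) = 0 gives x = 4·93/(π+4) ≈ 52.0892.
A'' = 1/8 + 1/(2π) > 0, so this gives the minimum combined area; x ≈ 52.0892 cm to the square.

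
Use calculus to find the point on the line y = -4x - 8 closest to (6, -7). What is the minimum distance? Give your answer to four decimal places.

Minimize D(x)^2 = (x - 6)^2 + (-4x - 1)^2.
d/dx[D^2] = 2(x - 6) + 2·(-4)·(-4x - 1) = 0 ⇒ x = 2/17.
Then y = -144/17 and the distance is √(625/17) ≈ 6.0634.

6.0634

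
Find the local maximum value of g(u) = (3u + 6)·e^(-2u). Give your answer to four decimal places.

g'(u) = 3·e^(-2u) + (3u + 6)·(-2)·e^(-2u) = (-6u - 9)·e^(-2u). Since e^(-2u) > 0, the only critical point is u = -3/2.
g''(-3/2) has the same sign as -6 < 0, so this is a local maximum.
g(-3/2) = (3/2)·e^(3) ≈ 30.1283.

30.1283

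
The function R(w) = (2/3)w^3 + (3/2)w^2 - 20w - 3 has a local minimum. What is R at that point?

-797/24

R'(w) = 2w^2 + 3w - 20 = 0 at w = -4, 5/2.
Second-derivative test with R''(w) = 4w + 3: R''(-4) = -13 < 0 ⇒ local maximum; R''(5/2) = 13 > 0 ⇒ local minimum.
So the local minimum value is R(5/2) = -797/24.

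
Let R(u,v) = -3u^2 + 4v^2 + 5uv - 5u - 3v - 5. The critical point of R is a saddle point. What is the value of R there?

-367/73

∂R/∂u = -6u + 5v - 5 = 0 and ∂R/∂v = 5u + 8v - 3 = 0, so (u, v) = (-25/73, 43/73).
The Hessian has R_{uu} = -6, R_{vv} = 8, R_{uv} = 5, giving D = -73 < 0, so the point is a saddle point.
R(-25/73, 43/73) = -367/73.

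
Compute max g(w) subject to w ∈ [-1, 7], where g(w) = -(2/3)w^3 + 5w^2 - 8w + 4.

53/3

The derivative is -2w^2 + 10w - 8, which vanishes at w = 1 and w = 4.
Candidates: g(-1) = 53/3, g(1) = 1/3, g(4) = 28/3, g(7) = -107/3.
The maximum over the interval is 53/3, attained at w = -1.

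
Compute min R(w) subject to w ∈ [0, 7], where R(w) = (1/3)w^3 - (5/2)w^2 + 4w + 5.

R'(w) = w^2 - 5w + 4, which vanishes at w = 1 and w = 4.
Candidates: R(0) = 5; R(1) = 41/6; R(4) = 7/3; R(7) = 149/6.
So the minimum is R(4) = 7/3.

7/3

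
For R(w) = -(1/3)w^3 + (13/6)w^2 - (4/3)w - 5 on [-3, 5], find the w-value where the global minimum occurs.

The derivative is -w^2 + (13/3)w - 4/3, which vanishes at w = 1/3 and w = 4.
Candidates: R(-3) = 55/2, R(1/3) = -845/162, R(4) = 3, R(5) = 5/6.
Hence the absolute minimum is -845/162 at w = 1/3.

1/3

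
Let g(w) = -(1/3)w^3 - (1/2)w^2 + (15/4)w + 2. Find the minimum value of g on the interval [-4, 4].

-37/3

The derivative is -w^2 - w + 15/4, which vanishes at w = -5/2 and w = 3/2.
Compare values at every candidate in [-4, 4]: g(-4) = 1/3,  g(-5/2) = -127/24,  g(3/2) = 43/8,  g(4) = -37/3.
The minimum over the interval is -37/3, attained at w = 4.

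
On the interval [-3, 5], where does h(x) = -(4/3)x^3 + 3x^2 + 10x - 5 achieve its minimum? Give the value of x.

5

h'(x) = -4x^2 + 6x + 10, which vanishes at x = -1 and x = 5/2.
Evaluating at the critical points and endpoints: h(-3) = 28,  h(-1) = -32/3,  h(5/2) = 215/12,  h(5) = -140/3.
So the minimum is h(5) = -140/3.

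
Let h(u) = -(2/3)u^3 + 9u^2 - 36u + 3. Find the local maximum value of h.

-33

h'(u) = -2u^2 + 18u - 36 = 0 at u = 3, 6.
Second-derivative test with h''(u) = -4u + 18: h''(3) = 6 > 0 ⇒ local minimum; h''(6) = -6 < 0 ⇒ local maximum.
So the local maximum value is h(6) = -33.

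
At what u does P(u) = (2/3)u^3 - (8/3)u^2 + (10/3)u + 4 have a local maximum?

P'(u) = 2u^2 - (16/3)u + 10/3 = 0 at u = 1, 5/3.
Since P''(u) = 4u - 16/3, we get P''(1) = -4/3 < 0 ⇒ local maximum; P''(5/3) = 4/3 > 0 ⇒ local minimum.
The local maximum is P(1) = 16/3.

1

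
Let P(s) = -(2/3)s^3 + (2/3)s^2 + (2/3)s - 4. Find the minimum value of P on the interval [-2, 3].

-14

P'(s) = -2s^2 + (4/3)s + 2/3, which vanishes at s = -1/3 and s = 1.
Candidates: P(-2) = 8/3; P(-1/3) = -334/81; P(1) = -10/3; P(3) = -14.
Hence the absolute minimum is -14 at s = 3.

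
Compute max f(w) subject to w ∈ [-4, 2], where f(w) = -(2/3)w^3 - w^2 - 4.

68/3

Differentiating, f'(w) = -2w^2 - 2w; which vanishes at w = -1 and w = 0.
Evaluating at the critical points and endpoints: f(-4) = 68/3,  f(-1) = -13/3,  f(0) = -4,  f(2) = -40/3.
The maximum over the interval is 68/3, attained at w = -4.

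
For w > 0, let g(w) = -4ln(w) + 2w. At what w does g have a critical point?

2

g'(w) = -4/w + 2 = 0 gives w = 2.
g''(w) = 4/w², which is positive for w > 0, so this is a local minimum.
g(2) = -4·ln(2) + 4 ≈ 1.2274.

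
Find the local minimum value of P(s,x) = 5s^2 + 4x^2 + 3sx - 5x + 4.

159/71

∂P/∂s = 10s + 3x = 0 and ∂P/∂x = 3s + 8x - 5 = 0, so (s, x) = (-15/71, 50/71).
The Hessian has P_{ss} = 10, P_{xx} = 8, P_{sx} = 3, giving D = 71 > 0 with P_{ss} > 0, so the point is a local minimum.
P(-15/71, 50/71) = 159/71.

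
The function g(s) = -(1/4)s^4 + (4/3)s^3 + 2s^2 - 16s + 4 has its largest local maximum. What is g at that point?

Critical points: g'(s) = -s^3 + 4s^2 + 4s - 16 vanishes at s = -2, 2, 4.
Since g''(s) = -3s^2 + 8s + 4, we get g''(-2) = -24 < 0 ⇒ local maximum; g''(2) = 8 > 0 ⇒ local minimum; g''(4) = -12 < 0 ⇒ local maximum.
So the largest local maximum value is g(-2) = 88/3.

88/3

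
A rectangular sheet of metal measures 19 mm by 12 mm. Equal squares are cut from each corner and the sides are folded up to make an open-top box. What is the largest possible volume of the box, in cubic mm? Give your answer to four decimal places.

With cut size x, the volume is V(x) = x(19 − 2x)(12 − 2x) for 0 < x < 6.
V'(x) = 12x^2 − 124x + 228. Setting V'(x) = 0 gives x ≈ 2.3928 (the root in (0, 6)).
V''(x) = 24x − 124 is negative there, so this is the maximum; V ≈ 245.3777.

245.3777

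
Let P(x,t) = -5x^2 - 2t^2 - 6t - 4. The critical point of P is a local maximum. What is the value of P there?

∂P/∂x = -10x = 0 and ∂P/∂t = -4t - 6 = 0, so (x, t) = (0, -3/2).
The Hessian has P_{xx} = -10, P_{tt} = -4, P_{xt} = 0, giving D = 40 > 0 with P_{xx} < 0, so the point is a local maximum.
P(0, -3/2) = 1/2.

1/2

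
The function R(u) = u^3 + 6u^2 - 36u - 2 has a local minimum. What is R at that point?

R'(u) = 3u^2 + 12u - 36. Setting R'(u) = 0 gives u ∈ {-6, 2}.
Second-derivative test with R''(u) = 6u + 12: R''(-6) = -24 < 0 ⇒ local maximum; R''(2) = 24 > 0 ⇒ local minimum.
The local minimum is R(2) = -42.

-42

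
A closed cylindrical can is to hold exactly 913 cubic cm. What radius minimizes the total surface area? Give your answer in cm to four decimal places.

With radius r and height h, πr²h = 913 so h = 913/(πr²), and S(r) = 2πr² + 2πrh = 2πr² + 2·913/r.
S'(r) = 4πr − 2·913/r² = 0 ⇒ r³ = 913/(2π), so r ≈ 5.2573 and h = 2r ≈ 10.5146.
S''(r) = 4π + 4·913/r³ > 0, so this is the minimum; S ≈ 520.9888.

5.2573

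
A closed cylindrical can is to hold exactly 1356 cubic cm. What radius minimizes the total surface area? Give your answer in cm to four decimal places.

5.9983

With radius r and height h, πr²h = 1356 so h = 1356/(πr²), and S(r) = 2πr² + 2πrh = 2πr² + 2·1356/r.
S'(r) = 4πr − 2·1356/r² = 0 ⇒ r³ = 1356/(2π), so r ≈ 5.9983 and h = 2r ≈ 11.9966.
S''(r) = 4π + 4·1356/r³ > 0, so this is the minimum; S ≈ 678.1946.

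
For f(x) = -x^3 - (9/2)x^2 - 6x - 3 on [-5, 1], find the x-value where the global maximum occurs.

f'(x) = -3x^2 - 9x - 6, which vanishes at x = -2 and x = -1.
Evaluating at the critical points and endpoints: f(-5) = 79/2; f(-2) = -1; f(-1) = -1/2; f(1) = -29/2.
The maximum over the interval is 79/2, attained at x = -5.

-5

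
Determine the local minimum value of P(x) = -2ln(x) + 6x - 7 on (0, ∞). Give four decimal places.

-2.8028

P'(x) = -2/x + 6 = 0 gives x = 1/3.
P''(x) = 2/x², which is positive for x > 0, so this is a local minimum.
P(1/3) = -2·ln(1/3) + 2 - 7 ≈ -2.8028.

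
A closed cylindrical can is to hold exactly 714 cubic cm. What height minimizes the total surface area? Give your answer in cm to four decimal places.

With radius r and height h, πr²h = 714 so h = 714/(πr²), and S(r) = 2πr² + 2πrh = 2πr² + 2·714/r.
S'(r) = 4πr − 2·714/r² = 0 ⇒ r³ = 714/(2π), so r ≈ 4.8437 and h = 2r ≈ 9.6873.
S''(r) = 4π + 4·714/r³ > 0, so this is the minimum; S ≈ 442.2285.

9.6873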